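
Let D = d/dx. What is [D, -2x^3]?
- 6 x^{2}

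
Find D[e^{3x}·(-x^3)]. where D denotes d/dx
3 x^{2} \left(- x - 1\right) e^{3 x}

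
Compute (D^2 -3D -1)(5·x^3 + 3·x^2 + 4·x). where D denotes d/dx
- 5 x^{3} - 48 x^{2} + 8 x - 6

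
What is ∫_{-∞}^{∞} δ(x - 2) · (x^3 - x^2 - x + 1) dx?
3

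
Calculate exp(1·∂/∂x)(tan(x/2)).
\tan{\left(\frac{x}{2} + \frac{1}{2} \right)}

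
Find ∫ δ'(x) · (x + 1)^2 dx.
-2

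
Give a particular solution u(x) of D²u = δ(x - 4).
\frac{|x - 4|}{2}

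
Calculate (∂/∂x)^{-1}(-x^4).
- \frac{x^{5}}{5}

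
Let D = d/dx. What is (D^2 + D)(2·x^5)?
10 x^{3} \left(x + 4\right)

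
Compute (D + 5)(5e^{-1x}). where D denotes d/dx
20 e^{- x}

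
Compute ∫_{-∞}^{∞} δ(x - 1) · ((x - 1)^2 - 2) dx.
-2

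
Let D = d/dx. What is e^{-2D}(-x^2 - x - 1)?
- x^{2} + 3 x - 3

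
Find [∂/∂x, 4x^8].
32 x^{7}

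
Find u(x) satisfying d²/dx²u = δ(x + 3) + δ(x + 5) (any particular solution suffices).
\frac{|x + 3|}{2} + \frac{|x + 5|}{2}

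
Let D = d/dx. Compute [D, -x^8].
- 8 x^{7}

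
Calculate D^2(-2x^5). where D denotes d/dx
- 40 x^{3}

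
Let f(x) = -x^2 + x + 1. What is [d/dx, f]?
1 - 2 x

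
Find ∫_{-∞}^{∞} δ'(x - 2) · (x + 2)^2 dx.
-8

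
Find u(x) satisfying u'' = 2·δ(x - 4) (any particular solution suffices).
|x - 4|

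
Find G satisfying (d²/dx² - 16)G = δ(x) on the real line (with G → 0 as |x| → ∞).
-\frac{e^{-4|x|}}{8}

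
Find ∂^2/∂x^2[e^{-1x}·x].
\left(x - 2\right) e^{- x}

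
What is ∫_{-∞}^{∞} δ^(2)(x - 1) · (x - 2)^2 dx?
2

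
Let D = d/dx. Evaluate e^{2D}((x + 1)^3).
x^{3} + 9 x^{2} + 27 x + 27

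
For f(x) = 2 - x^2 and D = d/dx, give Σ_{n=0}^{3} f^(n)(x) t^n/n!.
- t^{2} - 2 t x - x^{2} + 2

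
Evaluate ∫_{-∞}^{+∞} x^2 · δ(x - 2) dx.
4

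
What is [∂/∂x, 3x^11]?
33 x^{10}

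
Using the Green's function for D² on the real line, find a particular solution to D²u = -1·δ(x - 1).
-\frac{|x - 1|}{2}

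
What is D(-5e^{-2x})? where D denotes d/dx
10 e^{- 2 x}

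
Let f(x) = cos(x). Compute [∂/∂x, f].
- \sin{\left(x \right)}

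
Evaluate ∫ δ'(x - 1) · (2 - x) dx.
1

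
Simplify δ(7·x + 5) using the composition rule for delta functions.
\frac{\delta(x + 5/7)}{7}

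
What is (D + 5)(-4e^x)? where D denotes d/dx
- 24 e^{x}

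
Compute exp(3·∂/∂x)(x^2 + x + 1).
x^{2} + 7 x + 13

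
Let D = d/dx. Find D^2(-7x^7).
- 294 x^{5}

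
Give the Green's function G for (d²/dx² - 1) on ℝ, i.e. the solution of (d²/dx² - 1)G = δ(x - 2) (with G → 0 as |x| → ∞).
-\frac{e^{-|x - 2|}}{2}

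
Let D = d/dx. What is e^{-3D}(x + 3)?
x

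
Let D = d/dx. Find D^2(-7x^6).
- 210 x^{4}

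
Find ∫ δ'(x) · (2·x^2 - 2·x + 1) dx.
2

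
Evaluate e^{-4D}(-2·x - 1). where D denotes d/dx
7 - 2 x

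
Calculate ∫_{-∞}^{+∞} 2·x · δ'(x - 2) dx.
-2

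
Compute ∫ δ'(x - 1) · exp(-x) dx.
e^{-1}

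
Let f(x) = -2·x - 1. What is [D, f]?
-2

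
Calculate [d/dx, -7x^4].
- 28 x^{3}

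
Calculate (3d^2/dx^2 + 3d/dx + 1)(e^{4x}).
61 e^{4 x}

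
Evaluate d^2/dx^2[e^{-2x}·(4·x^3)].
8 x \left(2 x^{2} - 6 x + 3\right) e^{- 2 x}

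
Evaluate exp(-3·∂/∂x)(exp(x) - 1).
e^{x - 3} - 1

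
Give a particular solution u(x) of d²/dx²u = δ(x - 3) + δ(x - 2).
\frac{|x - 3|}{2} + \frac{|x - 2|}{2}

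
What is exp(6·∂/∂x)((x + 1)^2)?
x^{2} + 14 x + 49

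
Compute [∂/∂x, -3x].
-3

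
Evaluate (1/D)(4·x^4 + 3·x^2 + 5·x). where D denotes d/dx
\frac{4 x^{5}}{5} + x^{3} + \frac{5 x^{2}}{2}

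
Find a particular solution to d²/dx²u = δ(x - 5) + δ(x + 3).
\frac{|x - 5|}{2} + \frac{|x + 3|}{2}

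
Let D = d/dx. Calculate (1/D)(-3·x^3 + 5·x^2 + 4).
- \frac{3 x^{4}}{4} + \frac{5 x^{3}}{3} + 4 x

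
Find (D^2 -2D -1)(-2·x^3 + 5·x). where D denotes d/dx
2 x^{3} + 12 x^{2} - 17 x - 10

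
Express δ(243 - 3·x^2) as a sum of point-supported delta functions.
\frac{\delta(x - 9) + \delta(x + 9)}{54}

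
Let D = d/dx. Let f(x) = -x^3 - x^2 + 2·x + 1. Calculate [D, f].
- 3 x^{2} - 2 x + 2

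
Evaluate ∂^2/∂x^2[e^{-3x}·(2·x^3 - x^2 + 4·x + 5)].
\left(18 x^{3} - 45 x^{2} + 60 x + 19\right) e^{- 3 x}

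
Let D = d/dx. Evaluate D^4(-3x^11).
- 23760 x^{7}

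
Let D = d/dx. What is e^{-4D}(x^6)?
x^{6} - 24 x^{5} + 240 x^{4} - 1280 x^{3} + 3840 x^{2} - 6144 x + 4096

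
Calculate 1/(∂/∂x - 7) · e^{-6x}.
- \frac{e^{- 6 x}}{13}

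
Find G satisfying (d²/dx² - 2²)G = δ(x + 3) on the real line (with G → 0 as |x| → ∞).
-\frac{e^{-2|x + 3|}}{4}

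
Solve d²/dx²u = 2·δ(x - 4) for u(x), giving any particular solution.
|x - 4|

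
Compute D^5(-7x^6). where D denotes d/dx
- 5040 x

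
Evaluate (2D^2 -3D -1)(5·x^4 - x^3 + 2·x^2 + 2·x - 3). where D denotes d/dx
- 5 x^{4} - 59 x^{3} + 127 x^{2} - 26 x + 5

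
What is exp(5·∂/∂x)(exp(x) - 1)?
e^{x + 5} - 1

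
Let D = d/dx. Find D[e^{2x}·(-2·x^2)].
4 x \left(- x - 1\right) e^{2 x}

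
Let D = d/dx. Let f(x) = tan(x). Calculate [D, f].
\frac{1}{\cos^{2}{\left(x \right)}}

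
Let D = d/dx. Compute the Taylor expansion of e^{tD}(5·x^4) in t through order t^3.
5 x \left(4 t^{3} + 6 t^{2} x + 4 t x^{2} + x^{3}\right)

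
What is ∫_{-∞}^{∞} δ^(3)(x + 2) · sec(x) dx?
\left(5 + 6 \tan^{2}{\left(2 \right)}\right) \tan{\left(2 \right)} \sec{\left(2 \right)}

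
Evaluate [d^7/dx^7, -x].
-7\frac{d^{6}}{dx^{6}}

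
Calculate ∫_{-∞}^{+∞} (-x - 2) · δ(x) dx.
-2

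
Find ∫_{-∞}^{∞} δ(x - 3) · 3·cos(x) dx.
3 \cos{\left(3 \right)}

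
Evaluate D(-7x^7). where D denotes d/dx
- 49 x^{6}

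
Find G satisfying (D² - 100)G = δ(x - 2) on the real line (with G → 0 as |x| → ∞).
-\frac{e^{-10|x - 2|}}{20}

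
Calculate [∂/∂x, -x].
-1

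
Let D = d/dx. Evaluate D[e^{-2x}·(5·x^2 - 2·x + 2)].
2 \left(- 5 x^{2} + 7 x - 3\right) e^{- 2 x}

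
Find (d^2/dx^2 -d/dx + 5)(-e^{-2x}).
- 11 e^{- 2 x}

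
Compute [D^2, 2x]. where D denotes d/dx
4D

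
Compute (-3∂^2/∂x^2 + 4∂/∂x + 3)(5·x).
15 x + 20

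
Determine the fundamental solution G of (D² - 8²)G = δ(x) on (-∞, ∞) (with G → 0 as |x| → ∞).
-\frac{e^{-8|x|}}{16}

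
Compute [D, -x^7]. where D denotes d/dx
- 7 x^{6}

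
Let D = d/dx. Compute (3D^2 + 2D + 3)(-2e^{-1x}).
- 8 e^{- x}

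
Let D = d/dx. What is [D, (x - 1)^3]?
3 \left(x - 1\right)^{2}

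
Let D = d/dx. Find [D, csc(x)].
- \cot{\left(x \right)} \csc{\left(x \right)}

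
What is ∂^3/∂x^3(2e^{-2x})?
- 16 e^{- 2 x}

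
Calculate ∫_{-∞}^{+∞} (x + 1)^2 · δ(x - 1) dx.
4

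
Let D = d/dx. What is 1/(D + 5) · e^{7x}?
\frac{e^{7 x}}{12}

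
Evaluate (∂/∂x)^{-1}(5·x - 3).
\frac{5 x^{2}}{2} - 3 x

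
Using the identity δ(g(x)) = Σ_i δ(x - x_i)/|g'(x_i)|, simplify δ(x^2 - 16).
\frac{\delta(x - 4) + \delta(x + 4)}{8}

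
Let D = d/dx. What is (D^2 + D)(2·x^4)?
8 x^{2} \left(x + 3\right)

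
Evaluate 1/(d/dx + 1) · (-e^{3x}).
- \frac{e^{3 x}}{4}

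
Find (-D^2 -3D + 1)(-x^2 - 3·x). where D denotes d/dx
- x^{2} + 3 x + 11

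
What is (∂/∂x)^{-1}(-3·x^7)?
- \frac{3 x^{8}}{8}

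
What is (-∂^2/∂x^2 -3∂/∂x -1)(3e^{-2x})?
3 e^{- 2 x}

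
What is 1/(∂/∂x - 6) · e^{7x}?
e^{7 x}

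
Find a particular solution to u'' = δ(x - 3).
\frac{|x - 3|}{2}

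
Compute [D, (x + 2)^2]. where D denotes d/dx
2 x + 4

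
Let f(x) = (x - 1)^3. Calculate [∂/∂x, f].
3 \left(x - 1\right)^{2}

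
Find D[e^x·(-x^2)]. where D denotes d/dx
x \left(- x - 2\right) e^{x}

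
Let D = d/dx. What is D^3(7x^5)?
420 x^{2}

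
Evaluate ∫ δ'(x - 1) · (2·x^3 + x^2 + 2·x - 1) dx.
-10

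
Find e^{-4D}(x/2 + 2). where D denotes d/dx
\frac{x}{2}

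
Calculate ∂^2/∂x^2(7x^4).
84 x^{2}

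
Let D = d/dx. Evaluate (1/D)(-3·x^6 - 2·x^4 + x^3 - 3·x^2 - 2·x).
- \frac{3 x^{7}}{7} - \frac{2 x^{5}}{5} + \frac{x^{4}}{4} - x^{3} - x^{2}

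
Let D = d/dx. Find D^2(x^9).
72 x^{7}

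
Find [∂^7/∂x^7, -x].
-7\frac{d^{6}}{dx^{6}}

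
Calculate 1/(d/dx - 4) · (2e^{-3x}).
- \frac{2 e^{- 3 x}}{7}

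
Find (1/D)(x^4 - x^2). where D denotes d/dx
\frac{x^{5}}{5} - \frac{x^{3}}{3}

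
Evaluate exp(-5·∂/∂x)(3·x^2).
3 x^{2} - 30 x + 75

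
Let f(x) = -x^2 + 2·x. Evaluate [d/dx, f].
2 - 2 x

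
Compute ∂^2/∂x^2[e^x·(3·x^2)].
3 \left(x^{2} + 4 x + 2\right) e^{x}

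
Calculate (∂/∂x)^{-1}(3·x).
\frac{3 x^{2}}{2}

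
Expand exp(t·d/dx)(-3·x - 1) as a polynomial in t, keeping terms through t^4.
- 3 t - 3 x - 1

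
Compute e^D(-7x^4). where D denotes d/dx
- 7 x^{4} - 28 x^{3} - 42 x^{2} - 28 x - 7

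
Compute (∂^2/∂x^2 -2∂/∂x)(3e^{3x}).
9 e^{3 x}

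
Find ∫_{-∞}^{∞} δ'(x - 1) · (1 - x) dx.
1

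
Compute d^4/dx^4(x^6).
360 x^{2}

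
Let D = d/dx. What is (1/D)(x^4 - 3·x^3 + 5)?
\frac{x^{5}}{5} - \frac{3 x^{4}}{4} + 5 x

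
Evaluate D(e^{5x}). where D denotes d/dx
5 e^{5 x}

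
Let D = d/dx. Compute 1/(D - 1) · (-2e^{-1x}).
e^{- x}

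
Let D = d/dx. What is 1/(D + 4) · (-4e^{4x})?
- \frac{e^{4 x}}{2}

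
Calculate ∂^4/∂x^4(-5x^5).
- 600 x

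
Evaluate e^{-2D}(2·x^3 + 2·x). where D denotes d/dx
2 x^{3} - 12 x^{2} + 26 x - 20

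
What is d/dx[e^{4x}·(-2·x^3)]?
x^{2} \left(- 8 x - 6\right) e^{4 x}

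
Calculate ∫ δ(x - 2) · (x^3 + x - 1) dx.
9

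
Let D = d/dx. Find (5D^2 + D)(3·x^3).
9 x \left(x + 10\right)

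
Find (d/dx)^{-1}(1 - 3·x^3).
- \frac{3 x^{4}}{4} + x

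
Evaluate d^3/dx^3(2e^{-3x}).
- 54 e^{- 3 x}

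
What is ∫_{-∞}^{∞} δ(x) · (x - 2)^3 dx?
-8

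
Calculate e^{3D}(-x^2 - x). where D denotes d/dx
- x^{2} - 7 x - 12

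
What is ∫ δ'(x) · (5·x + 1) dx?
-5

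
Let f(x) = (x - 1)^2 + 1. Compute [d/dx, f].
2 x - 2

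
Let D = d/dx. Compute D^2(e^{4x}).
16 e^{4 x}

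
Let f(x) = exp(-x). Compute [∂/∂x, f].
- e^{- x}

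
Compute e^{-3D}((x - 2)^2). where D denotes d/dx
x^{2} - 10 x + 25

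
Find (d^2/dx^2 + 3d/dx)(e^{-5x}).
10 e^{- 5 x}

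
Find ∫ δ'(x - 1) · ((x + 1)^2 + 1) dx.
-4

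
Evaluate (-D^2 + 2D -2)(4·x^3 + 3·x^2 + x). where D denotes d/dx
- 8 x^{3} + 18 x^{2} - 14 x - 4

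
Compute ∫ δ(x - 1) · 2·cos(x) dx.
2 \cos{\left(1 \right)}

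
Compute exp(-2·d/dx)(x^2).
x^{2} - 4 x + 4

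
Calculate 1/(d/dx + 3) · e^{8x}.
\frac{e^{8 x}}{11}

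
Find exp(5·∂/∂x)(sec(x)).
\sec{\left(x + 5 \right)}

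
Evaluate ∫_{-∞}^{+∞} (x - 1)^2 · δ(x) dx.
1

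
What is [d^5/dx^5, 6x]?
30\frac{d^{4}}{dx^{4}}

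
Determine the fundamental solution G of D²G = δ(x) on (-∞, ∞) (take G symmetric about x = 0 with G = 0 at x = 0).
\frac{|x|}{2}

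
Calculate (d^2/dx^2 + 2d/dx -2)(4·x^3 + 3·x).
- 8 x^{3} + 24 x^{2} + 18 x + 6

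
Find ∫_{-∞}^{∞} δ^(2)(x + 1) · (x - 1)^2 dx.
2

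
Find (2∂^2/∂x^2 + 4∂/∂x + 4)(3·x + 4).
12 x + 28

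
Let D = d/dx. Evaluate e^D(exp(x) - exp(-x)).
2 \sinh{\left(x + 1 \right)}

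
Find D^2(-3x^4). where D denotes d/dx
- 36 x^{2}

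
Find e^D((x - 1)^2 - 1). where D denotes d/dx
x^{2} - 1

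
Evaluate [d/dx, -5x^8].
- 40 x^{7}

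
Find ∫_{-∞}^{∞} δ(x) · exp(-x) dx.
1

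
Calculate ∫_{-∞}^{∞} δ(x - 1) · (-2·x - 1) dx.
-3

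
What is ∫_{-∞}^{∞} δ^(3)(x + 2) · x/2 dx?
0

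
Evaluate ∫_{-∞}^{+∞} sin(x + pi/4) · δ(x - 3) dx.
\sin{\left(\frac{\pi}{4} + 3 \right)}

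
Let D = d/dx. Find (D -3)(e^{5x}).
2 e^{5 x}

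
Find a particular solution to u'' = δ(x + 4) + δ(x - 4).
\frac{|x + 4|}{2} + \frac{|x - 4|}{2}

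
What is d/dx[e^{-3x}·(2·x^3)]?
6 x^{2} \left(1 - x\right) e^{- 3 x}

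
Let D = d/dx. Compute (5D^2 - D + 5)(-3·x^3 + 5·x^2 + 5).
- 15 x^{3} + 34 x^{2} - 100 x + 75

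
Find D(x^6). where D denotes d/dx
6 x^{5}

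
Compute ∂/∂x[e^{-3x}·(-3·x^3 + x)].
\left(9 x^{3} - 9 x^{2} - 3 x + 1\right) e^{- 3 x}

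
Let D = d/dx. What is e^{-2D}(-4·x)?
8 - 4 x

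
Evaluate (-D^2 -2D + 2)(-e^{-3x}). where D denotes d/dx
e^{- 3 x}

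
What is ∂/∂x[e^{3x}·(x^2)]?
x \left(3 x + 2\right) e^{3 x}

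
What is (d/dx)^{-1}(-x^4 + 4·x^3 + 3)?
- \frac{x^{5}}{5} + x^{4} + 3 x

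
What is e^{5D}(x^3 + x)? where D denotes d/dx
x^{3} + 15 x^{2} + 76 x + 130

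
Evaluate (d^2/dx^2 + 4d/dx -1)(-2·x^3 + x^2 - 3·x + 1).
2 x^{3} - 25 x^{2} - x - 11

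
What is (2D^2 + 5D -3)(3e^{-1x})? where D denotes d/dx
- 18 e^{- x}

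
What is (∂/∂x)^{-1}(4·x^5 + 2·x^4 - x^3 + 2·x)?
\frac{2 x^{6}}{3} + \frac{2 x^{5}}{5} - \frac{x^{4}}{4} + x^{2}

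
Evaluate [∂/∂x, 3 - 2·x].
-2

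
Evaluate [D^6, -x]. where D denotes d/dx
-6D^{5}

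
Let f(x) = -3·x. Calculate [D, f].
-3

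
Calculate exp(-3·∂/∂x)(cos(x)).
\cos{\left(x - 3 \right)}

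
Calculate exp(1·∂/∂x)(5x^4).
5 x^{4} + 20 x^{3} + 30 x^{2} + 20 x + 5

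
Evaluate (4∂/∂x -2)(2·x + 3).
2 - 4 x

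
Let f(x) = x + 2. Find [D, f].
1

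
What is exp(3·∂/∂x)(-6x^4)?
- 6 x^{4} - 72 x^{3} - 324 x^{2} - 648 x - 486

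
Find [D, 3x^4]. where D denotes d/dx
12 x^{3}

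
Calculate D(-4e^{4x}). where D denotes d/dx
- 16 e^{4 x}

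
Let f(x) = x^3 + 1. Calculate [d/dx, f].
3 x^{2}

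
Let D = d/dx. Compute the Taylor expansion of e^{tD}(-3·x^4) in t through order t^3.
3 x \left(- 4 t^{3} - 6 t^{2} x - 4 t x^{2} - x^{3}\right)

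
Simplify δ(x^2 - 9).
\frac{\delta(x - 3) + \delta(x + 3)}{6}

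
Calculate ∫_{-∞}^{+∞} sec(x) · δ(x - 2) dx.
\sec{\left(2 \right)}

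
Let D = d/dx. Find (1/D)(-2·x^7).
- \frac{x^{8}}{4}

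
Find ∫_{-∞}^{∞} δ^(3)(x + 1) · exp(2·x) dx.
- \frac{8}{e^{2}}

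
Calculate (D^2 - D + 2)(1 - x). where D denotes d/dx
3 - 2 x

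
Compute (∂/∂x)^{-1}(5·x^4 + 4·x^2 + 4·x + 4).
x^{5} + \frac{4 x^{3}}{3} + 2 x^{2} + 4 x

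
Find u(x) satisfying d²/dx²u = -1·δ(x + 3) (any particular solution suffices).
-\frac{|x + 3|}{2}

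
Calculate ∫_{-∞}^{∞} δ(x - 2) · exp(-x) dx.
e^{-2}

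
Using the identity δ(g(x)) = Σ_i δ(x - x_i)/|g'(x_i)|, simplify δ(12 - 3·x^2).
\frac{\delta(x - 2) + \delta(x + 2)}{12}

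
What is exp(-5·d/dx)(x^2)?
x^{2} - 10 x + 25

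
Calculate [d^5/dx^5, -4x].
-20\frac{d^{4}}{dx^{4}}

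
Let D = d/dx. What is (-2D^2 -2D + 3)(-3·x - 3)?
- 9 x - 3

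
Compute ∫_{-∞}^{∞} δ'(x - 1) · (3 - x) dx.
1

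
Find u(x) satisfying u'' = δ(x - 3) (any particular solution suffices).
\frac{|x - 3|}{2}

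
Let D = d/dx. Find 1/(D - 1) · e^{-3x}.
- \frac{e^{- 3 x}}{4}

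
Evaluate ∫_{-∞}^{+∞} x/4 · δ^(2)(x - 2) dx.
0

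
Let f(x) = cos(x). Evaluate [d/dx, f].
- \sin{\left(x \right)}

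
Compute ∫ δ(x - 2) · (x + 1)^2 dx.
9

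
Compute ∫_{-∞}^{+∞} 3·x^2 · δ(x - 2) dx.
12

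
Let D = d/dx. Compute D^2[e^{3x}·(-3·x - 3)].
\left(- 27 x - 45\right) e^{3 x}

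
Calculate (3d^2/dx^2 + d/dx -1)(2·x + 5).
- 2 x - 3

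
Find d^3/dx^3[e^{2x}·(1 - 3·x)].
\left(- 24 x - 28\right) e^{2 x}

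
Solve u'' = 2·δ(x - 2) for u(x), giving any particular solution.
|x - 2|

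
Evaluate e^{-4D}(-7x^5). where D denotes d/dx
- 7 x^{5} + 140 x^{4} - 1120 x^{3} + 4480 x^{2} - 8960 x + 7168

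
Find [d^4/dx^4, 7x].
28\frac{d^{3}}{dx^{3}}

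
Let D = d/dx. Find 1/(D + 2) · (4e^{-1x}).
4 e^{- x}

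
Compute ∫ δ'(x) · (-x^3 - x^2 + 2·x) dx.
-2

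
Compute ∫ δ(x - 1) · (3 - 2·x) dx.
1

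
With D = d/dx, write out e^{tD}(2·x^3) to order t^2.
2 x \left(3 t^{2} + 3 t x + x^{2}\right)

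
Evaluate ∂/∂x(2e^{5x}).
10 e^{5 x}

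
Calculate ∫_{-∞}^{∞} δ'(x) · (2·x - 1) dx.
-2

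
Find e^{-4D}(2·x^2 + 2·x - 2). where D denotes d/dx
2 x^{2} - 14 x + 22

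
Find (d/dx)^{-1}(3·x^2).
x^{3}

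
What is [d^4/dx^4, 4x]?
16\frac{d^{3}}{dx^{3}}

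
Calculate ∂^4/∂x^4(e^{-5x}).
625 e^{- 5 x}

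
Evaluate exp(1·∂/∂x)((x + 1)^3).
x^{3} + 6 x^{2} + 12 x + 8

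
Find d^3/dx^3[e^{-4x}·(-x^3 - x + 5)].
2 \left(32 x^{3} - 72 x^{2} + 68 x - 187\right) e^{- 4 x}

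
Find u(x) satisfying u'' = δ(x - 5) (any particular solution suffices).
\frac{|x - 5|}{2}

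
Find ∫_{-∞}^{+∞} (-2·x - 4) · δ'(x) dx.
2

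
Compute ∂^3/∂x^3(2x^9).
1008 x^{6}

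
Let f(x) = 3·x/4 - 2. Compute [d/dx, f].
\frac{3}{4}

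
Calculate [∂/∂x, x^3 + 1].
3 x^{2}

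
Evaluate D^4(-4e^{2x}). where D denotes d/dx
- 64 e^{2 x}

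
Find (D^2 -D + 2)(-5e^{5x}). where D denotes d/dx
- 110 e^{5 x}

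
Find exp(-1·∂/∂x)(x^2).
x^{2} - 2 x + 1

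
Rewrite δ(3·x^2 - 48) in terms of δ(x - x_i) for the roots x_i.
\frac{\delta(x - 4) + \delta(x + 4)}{24}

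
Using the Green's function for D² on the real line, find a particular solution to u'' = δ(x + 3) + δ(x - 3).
\frac{|x + 3|}{2} + \frac{|x - 3|}{2}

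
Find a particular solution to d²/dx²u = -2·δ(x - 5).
-|x - 5|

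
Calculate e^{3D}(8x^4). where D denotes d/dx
8 x^{4} + 96 x^{3} + 432 x^{2} + 864 x + 648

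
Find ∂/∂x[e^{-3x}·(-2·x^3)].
6 x^{2} \left(x - 1\right) e^{- 3 x}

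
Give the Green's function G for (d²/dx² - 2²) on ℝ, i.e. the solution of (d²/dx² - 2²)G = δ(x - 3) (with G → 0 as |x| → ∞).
-\frac{e^{-2|x - 3|}}{4}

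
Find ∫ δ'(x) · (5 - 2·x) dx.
2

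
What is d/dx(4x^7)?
28 x^{6}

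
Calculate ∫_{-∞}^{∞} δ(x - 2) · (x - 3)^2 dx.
1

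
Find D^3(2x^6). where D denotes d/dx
240 x^{3}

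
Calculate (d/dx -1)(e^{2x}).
e^{2 x}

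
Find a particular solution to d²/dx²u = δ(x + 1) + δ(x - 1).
\frac{|x + 1|}{2} + \frac{|x - 1|}{2}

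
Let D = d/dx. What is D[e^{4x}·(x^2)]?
2 x \left(2 x + 1\right) e^{4 x}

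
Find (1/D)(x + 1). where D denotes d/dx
\frac{x^{2}}{2} + x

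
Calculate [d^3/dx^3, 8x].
24\frac{d^{2}}{dx^{2}}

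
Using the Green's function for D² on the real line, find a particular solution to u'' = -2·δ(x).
-|x|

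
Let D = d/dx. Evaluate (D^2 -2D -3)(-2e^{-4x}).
- 42 e^{- 4 x}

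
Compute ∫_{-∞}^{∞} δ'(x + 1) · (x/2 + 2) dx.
- \frac{1}{2}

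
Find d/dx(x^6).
6 x^{5}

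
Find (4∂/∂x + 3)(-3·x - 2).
- 9 x - 18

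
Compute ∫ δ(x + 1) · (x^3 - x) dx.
0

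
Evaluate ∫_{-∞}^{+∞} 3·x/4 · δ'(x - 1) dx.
- \frac{3}{4}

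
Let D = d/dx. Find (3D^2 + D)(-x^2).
- 2 x - 6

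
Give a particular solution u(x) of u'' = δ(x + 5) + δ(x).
\frac{|x + 5|}{2} + \frac{|x|}{2}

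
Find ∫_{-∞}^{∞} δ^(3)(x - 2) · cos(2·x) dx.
- 8 \sin{\left(4 \right)}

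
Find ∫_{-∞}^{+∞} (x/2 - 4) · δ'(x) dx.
- \frac{1}{2}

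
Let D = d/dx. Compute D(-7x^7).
- 49 x^{6}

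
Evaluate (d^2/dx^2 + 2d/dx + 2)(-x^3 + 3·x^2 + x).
- 2 x^{3} + 8 x + 8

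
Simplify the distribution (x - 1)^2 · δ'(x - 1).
0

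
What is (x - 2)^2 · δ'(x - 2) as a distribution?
0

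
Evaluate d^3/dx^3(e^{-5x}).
- 125 e^{- 5 x}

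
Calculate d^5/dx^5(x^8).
6720 x^{3}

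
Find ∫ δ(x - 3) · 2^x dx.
8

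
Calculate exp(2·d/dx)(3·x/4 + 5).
\frac{3 x}{4} + \frac{13}{2}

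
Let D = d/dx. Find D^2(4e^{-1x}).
4 e^{- x}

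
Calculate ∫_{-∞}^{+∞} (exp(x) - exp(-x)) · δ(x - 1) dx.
2 \sinh{\left(1 \right)}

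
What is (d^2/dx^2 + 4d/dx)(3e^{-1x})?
- 9 e^{- x}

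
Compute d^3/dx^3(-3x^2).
0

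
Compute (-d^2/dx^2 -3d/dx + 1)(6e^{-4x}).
- 18 e^{- 4 x}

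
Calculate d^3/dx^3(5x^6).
600 x^{3}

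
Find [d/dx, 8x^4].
32 x^{3}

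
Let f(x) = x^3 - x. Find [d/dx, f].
3 x^{2} - 1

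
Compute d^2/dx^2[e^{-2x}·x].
4 \left(x - 1\right) e^{- 2 x}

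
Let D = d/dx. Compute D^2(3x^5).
60 x^{3}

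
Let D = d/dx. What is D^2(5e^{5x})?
125 e^{5 x}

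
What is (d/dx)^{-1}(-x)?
- \frac{x^{2}}{2}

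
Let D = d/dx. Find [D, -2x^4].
- 8 x^{3}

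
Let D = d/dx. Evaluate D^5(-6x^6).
- 4320 x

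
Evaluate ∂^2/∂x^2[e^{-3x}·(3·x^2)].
3 \left(9 x^{2} - 12 x + 2\right) e^{- 3 x}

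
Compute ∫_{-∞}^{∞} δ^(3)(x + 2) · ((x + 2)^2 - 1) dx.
0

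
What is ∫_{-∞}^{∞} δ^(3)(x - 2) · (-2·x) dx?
0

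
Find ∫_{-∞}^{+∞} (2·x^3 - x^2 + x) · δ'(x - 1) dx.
-5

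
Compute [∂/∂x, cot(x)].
- \frac{1}{\sin^{2}{\left(x \right)}}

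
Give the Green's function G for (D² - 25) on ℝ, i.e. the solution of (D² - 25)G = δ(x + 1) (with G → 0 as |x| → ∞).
-\frac{e^{-5|x + 1|}}{10}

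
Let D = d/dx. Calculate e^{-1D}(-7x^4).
- 7 x^{4} + 28 x^{3} - 42 x^{2} + 28 x - 7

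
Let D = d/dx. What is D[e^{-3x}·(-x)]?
\left(3 x - 1\right) e^{- 3 x}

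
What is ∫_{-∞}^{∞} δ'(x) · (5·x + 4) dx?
-5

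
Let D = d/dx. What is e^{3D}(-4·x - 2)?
- 4 x - 14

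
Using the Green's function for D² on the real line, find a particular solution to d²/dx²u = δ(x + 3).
\frac{|x + 3|}{2}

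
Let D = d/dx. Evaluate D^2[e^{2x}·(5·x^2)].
\left(20 x^{2} + 40 x + 10\right) e^{2 x}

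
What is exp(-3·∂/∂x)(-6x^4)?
- 6 x^{4} + 72 x^{3} - 324 x^{2} + 648 x - 486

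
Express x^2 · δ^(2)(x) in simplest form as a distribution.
2\delta(x)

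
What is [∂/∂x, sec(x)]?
\tan{\left(x \right)} \sec{\left(x \right)}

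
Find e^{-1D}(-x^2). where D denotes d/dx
- x^{2} + 2 x - 1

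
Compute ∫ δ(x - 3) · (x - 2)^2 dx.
1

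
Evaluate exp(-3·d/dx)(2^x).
2^{x - 3}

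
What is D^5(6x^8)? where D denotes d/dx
40320 x^{3}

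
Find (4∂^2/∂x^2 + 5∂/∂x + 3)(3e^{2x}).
87 e^{2 x}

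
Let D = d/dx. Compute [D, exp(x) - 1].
e^{x}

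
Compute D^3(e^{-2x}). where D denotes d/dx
- 8 e^{- 2 x}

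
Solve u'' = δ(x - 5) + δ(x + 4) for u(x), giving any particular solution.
\frac{|x - 5|}{2} + \frac{|x + 4|}{2}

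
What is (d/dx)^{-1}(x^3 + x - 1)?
\frac{x^{4}}{4} + \frac{x^{2}}{2} - x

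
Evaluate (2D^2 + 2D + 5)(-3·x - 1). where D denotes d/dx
- 15 x - 11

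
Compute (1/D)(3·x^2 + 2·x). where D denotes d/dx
x^{3} + x^{2}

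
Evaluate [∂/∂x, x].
1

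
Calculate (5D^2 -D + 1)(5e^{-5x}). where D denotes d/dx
655 e^{- 5 x}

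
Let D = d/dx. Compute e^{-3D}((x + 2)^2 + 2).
x^{2} - 2 x + 3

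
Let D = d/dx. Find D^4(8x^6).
2880 x^{2}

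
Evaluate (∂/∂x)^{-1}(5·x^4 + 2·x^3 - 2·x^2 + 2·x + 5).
x^{5} + \frac{x^{4}}{2} - \frac{2 x^{3}}{3} + x^{2} + 5 x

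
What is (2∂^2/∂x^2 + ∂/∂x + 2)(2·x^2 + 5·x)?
4 x^{2} + 14 x + 13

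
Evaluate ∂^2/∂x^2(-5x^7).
- 210 x^{5}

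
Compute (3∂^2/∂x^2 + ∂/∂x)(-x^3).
3 x \left(- x - 6\right)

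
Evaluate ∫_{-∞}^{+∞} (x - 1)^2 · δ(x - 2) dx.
1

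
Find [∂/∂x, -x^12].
- 12 x^{11}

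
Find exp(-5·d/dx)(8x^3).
8 x^{3} - 120 x^{2} + 600 x - 1000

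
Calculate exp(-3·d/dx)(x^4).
x^{4} - 12 x^{3} + 54 x^{2} - 108 x + 81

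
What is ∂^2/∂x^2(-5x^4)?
- 60 x^{2}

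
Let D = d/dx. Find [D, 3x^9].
27 x^{8}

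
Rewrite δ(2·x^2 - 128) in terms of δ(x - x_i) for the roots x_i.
\frac{\delta(x - 8) + \delta(x + 8)}{32}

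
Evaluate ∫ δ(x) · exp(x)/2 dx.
\frac{1}{2}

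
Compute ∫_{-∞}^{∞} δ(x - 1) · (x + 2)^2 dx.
9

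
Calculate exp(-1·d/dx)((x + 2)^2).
x^{2} + 2 x + 1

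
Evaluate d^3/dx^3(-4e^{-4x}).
256 e^{- 4 x}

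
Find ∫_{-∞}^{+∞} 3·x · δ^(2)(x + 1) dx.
0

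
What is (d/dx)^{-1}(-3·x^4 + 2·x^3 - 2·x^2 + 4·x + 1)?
- \frac{3 x^{5}}{5} + \frac{x^{4}}{2} - \frac{2 x^{3}}{3} + 2 x^{2} + x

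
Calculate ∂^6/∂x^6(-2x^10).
- 302400 x^{4}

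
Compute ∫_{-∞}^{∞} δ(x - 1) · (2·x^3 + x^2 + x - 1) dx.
3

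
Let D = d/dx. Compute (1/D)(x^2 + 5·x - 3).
\frac{x^{3}}{3} + \frac{5 x^{2}}{2} - 3 x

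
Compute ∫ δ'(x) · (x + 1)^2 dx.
-2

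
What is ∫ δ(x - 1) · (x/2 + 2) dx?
\frac{5}{2}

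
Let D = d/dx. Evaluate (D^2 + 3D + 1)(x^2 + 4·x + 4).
x^{2} + 10 x + 18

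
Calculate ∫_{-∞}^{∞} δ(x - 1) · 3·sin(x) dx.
3 \sin{\left(1 \right)}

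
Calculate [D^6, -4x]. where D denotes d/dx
-24D^{5}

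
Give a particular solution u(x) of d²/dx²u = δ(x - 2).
\frac{|x - 2|}{2}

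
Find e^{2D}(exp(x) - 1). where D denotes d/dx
e^{x + 2} - 1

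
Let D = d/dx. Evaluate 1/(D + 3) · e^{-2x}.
e^{- 2 x}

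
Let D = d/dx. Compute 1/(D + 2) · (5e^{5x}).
\frac{5 e^{5 x}}{7}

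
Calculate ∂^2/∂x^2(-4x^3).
- 24 x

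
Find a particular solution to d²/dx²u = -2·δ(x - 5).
-|x - 5|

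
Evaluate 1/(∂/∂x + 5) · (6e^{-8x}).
- 2 e^{- 8 x}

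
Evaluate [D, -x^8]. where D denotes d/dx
- 8 x^{7}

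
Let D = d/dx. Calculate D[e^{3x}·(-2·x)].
\left(- 6 x - 2\right) e^{3 x}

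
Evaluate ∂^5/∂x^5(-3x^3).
0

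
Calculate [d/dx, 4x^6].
24 x^{5}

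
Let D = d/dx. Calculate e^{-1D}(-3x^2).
- 3 x^{2} + 6 x - 3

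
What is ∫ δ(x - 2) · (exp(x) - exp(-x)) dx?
2 \sinh{\left(2 \right)}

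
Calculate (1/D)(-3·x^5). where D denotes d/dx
- \frac{x^{6}}{2}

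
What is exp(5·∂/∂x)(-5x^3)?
- 5 x^{3} - 75 x^{2} - 375 x - 625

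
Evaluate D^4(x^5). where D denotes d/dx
120 x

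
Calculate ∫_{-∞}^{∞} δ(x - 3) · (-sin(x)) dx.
- \sin{\left(3 \right)}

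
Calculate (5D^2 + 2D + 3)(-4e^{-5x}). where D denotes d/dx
- 472 e^{- 5 x}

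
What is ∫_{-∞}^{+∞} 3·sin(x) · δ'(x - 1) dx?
- 3 \cos{\left(1 \right)}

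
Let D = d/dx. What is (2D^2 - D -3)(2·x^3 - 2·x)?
- 6 x^{3} - 6 x^{2} + 30 x + 2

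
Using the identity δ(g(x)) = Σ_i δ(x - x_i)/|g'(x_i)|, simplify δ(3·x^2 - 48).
\frac{\delta(x - 4) + \delta(x + 4)}{24}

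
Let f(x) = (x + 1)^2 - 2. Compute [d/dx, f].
2 x + 2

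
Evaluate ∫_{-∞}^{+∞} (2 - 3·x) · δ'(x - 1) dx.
3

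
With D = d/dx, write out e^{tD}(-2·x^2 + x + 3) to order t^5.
- 2 t^{2} - t \left(4 x - 1\right) - 2 x^{2} + x + 3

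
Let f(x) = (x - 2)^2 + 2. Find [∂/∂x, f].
2 x - 4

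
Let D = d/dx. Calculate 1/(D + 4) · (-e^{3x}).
- \frac{e^{3 x}}{7}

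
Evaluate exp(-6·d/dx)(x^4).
x^{4} - 24 x^{3} + 216 x^{2} - 864 x + 1296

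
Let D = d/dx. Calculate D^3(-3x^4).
- 72 x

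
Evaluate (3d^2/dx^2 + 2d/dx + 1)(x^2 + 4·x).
x^{2} + 8 x + 14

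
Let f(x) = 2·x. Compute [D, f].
2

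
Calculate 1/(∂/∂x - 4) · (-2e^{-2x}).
\frac{e^{- 2 x}}{3}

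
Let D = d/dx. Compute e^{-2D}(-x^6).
- x^{6} + 12 x^{5} - 60 x^{4} + 160 x^{3} - 240 x^{2} + 192 x - 64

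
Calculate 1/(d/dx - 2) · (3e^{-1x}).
- e^{- x}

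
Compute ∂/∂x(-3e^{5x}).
- 15 e^{5 x}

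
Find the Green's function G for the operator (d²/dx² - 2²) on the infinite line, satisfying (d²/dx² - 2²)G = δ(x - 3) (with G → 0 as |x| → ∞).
-\frac{e^{-2|x - 3|}}{4}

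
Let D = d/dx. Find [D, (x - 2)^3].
3 \left(x - 2\right)^{2}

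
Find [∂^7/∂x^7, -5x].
-35\frac{d^{6}}{dx^{6}}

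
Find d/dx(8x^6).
48 x^{5}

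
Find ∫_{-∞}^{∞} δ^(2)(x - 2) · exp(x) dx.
e^{2}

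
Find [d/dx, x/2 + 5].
\frac{1}{2}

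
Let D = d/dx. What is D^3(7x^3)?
42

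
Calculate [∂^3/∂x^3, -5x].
-15\frac{d^{2}}{dx^{2}}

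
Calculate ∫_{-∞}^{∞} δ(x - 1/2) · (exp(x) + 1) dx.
1 + e^{\frac{1}{2}}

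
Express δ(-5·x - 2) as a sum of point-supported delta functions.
\frac{\delta(x + 2/5)}{5}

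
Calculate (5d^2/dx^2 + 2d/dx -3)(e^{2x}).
21 e^{2 x}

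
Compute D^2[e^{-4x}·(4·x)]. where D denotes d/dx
32 \left(2 x - 1\right) e^{- 4 x}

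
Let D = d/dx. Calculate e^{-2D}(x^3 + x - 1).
x^{3} - 6 x^{2} + 13 x - 11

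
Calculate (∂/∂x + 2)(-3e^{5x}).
- 21 e^{5 x}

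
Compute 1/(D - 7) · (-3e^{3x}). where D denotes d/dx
\frac{3 e^{3 x}}{4}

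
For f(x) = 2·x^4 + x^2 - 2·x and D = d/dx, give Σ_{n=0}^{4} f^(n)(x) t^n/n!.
2 t^{4} + 8 t^{3} x + t^{2} \left(12 x^{2} + 1\right) + 2 t \left(4 x^{3} + x - 1\right) + 2 x^{4} + x^{2} - 2 x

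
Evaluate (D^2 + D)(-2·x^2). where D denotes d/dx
- 4 x - 4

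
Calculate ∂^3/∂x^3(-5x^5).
- 300 x^{2}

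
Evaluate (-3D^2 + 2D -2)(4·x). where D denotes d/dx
8 - 8 x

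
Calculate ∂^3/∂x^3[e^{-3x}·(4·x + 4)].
- 108 x e^{- 3 x}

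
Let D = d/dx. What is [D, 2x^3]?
6 x^{2}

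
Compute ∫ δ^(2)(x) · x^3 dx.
0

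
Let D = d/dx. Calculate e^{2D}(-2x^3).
- 2 x^{3} - 12 x^{2} - 24 x - 16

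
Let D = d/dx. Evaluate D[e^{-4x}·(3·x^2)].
6 x \left(1 - 2 x\right) e^{- 4 x}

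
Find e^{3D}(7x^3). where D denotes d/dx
7 x^{3} + 63 x^{2} + 189 x + 189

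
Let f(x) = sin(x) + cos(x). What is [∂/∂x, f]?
- \sin{\left(x \right)} + \cos{\left(x \right)}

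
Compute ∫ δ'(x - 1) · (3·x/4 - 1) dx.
- \frac{3}{4}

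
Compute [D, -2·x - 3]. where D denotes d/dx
-2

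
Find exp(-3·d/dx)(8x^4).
8 x^{4} - 96 x^{3} + 432 x^{2} - 864 x + 648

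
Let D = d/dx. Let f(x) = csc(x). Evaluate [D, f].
- \cot{\left(x \right)} \csc{\left(x \right)}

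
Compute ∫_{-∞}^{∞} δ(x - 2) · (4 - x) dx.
2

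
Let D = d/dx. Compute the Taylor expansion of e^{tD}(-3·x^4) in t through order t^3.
3 x \left(- 4 t^{3} - 6 t^{2} x - 4 t x^{2} - x^{3}\right)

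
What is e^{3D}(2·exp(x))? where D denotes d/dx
2 e^{x + 3}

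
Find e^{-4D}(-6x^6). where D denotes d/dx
- 6 x^{6} + 144 x^{5} - 1440 x^{4} + 7680 x^{3} - 23040 x^{2} + 36864 x - 24576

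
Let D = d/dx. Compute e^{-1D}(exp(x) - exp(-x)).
- e^{1 - x} + e^{x - 1}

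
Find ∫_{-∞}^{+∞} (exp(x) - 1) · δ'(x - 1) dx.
- e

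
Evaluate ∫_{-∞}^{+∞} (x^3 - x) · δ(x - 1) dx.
0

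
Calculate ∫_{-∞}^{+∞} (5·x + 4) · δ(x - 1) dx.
9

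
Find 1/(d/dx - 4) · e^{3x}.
- e^{3 x}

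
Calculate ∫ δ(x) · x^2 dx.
0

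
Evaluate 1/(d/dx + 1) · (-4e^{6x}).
- \frac{4 e^{6 x}}{7}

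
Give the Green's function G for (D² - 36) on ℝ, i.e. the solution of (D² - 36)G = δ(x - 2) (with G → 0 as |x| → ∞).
-\frac{e^{-6|x - 2|}}{12}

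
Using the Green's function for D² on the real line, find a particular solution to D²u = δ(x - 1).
\frac{|x - 1|}{2}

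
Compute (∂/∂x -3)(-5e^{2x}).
5 e^{2 x}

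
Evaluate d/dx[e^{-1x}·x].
\left(1 - x\right) e^{- x}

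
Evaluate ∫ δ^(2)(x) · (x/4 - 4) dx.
0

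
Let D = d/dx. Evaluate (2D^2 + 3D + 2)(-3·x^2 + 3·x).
- 6 x^{2} - 12 x - 3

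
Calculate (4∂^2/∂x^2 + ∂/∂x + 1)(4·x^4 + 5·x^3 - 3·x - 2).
4 x^{4} + 21 x^{3} + 207 x^{2} + 117 x - 5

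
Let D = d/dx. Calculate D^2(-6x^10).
- 540 x^{8}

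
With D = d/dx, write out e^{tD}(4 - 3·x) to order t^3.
- 3 t - 3 x + 4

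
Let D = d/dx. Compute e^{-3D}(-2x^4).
- 2 x^{4} + 24 x^{3} - 108 x^{2} + 216 x - 162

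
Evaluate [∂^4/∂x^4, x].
4\frac{d^{3}}{dx^{3}}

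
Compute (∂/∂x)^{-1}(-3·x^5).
- \frac{x^{6}}{2}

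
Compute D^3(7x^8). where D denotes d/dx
2352 x^{5}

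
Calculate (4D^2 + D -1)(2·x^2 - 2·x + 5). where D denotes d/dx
- 2 x^{2} + 6 x + 9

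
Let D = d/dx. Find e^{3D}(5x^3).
5 x^{3} + 45 x^{2} + 135 x + 135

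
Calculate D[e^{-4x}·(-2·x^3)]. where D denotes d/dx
x^{2} \left(8 x - 6\right) e^{- 4 x}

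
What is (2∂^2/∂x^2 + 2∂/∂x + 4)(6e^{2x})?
96 e^{2 x}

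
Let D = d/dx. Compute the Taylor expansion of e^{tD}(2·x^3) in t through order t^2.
2 x \left(3 t^{2} + 3 t x + x^{2}\right)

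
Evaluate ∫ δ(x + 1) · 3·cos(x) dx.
3 \cos{\left(1 \right)}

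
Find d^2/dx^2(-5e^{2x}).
- 20 e^{2 x}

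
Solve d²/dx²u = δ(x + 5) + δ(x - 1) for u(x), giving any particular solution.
\frac{|x + 5|}{2} + \frac{|x - 1|}{2}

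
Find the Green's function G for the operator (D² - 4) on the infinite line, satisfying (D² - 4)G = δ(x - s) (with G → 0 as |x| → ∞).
-\frac{e^{-2|x-s|}}{4}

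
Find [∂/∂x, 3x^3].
9 x^{2}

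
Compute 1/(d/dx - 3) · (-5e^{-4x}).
\frac{5 e^{- 4 x}}{7}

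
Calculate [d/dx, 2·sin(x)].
2 \cos{\left(x \right)}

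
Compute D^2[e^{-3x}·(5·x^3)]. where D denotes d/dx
15 x \left(3 x^{2} - 6 x + 2\right) e^{- 3 x}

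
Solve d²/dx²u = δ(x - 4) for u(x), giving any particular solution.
\frac{|x - 4|}{2}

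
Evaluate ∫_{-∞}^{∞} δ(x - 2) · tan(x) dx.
\tan{\left(2 \right)}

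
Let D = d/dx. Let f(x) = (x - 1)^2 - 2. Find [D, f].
2 x - 2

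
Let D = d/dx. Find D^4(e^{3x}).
81 e^{3 x}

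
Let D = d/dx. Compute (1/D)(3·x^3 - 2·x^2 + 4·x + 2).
\frac{3 x^{4}}{4} - \frac{2 x^{3}}{3} + 2 x^{2} + 2 x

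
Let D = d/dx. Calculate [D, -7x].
-7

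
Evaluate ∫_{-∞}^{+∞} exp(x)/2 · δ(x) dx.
\frac{1}{2}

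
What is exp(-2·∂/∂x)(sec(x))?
\sec{\left(x - 2 \right)}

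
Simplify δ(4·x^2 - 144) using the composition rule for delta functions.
\frac{\delta(x - 6) + \delta(x + 6)}{48}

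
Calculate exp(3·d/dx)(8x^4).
8 x^{4} + 96 x^{3} + 432 x^{2} + 864 x + 648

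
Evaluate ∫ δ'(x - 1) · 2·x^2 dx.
-4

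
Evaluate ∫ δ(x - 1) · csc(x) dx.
\csc{\left(1 \right)}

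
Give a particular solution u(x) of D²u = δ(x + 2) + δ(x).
\frac{|x + 2|}{2} + \frac{|x|}{2}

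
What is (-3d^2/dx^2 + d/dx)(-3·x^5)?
15 x^{3} \left(12 - x\right)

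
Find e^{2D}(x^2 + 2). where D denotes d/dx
x^{2} + 4 x + 6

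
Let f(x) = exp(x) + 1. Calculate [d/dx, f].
e^{x}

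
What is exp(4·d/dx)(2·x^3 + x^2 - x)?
2 x^{3} + 25 x^{2} + 103 x + 140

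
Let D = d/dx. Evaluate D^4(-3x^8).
- 5040 x^{4}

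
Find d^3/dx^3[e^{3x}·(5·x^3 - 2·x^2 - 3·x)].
\left(135 x^{3} + 351 x^{2} + 81 x - 87\right) e^{3 x}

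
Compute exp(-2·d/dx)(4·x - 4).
4 x - 12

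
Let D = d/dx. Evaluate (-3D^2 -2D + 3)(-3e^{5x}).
246 e^{5 x}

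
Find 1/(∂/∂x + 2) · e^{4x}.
\frac{e^{4 x}}{6}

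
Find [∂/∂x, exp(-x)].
- e^{- x}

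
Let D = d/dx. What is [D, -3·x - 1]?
-3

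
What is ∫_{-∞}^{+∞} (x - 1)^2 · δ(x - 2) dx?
1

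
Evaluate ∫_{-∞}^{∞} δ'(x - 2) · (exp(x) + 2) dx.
- e^{2}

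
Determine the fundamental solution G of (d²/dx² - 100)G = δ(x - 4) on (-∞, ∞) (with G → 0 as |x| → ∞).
-\frac{e^{-10|x - 4|}}{20}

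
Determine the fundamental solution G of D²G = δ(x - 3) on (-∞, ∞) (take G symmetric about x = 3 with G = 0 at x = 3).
\frac{|x - 3|}{2}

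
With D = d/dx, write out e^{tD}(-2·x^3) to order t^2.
2 x \left(- 3 t^{2} - 3 t x - x^{2}\right)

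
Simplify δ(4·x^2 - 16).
\frac{\delta(x - 2) + \delta(x + 2)}{16}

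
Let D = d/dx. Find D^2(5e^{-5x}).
125 e^{- 5 x}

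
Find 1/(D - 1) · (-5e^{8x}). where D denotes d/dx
- \frac{5 e^{8 x}}{7}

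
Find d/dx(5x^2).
10 x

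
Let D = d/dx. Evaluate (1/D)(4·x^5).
\frac{2 x^{6}}{3}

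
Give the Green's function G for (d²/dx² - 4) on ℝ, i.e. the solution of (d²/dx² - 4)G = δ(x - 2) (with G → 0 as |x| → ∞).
-\frac{e^{-2|x - 2|}}{4}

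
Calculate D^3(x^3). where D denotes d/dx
6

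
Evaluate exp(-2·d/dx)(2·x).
2 x - 4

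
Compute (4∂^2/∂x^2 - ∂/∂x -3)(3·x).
- 9 x - 3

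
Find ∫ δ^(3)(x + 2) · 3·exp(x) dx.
- \frac{3}{e^{2}}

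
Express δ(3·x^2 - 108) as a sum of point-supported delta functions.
\frac{\delta(x - 6) + \delta(x + 6)}{36}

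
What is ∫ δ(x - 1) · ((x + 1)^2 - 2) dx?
2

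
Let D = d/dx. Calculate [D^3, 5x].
15D^{2}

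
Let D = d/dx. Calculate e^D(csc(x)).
\csc{\left(x + 1 \right)}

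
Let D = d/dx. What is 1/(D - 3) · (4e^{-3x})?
- \frac{2 e^{- 3 x}}{3}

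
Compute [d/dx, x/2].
\frac{1}{2}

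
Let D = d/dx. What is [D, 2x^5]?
10 x^{4}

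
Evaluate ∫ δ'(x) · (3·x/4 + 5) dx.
- \frac{3}{4}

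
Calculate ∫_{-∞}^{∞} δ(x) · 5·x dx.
0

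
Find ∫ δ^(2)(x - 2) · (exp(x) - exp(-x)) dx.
2 \sinh{\left(2 \right)}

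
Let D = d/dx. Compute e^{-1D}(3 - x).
4 - x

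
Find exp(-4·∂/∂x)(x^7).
x^{7} - 28 x^{6} + 336 x^{5} - 2240 x^{4} + 8960 x^{3} - 21504 x^{2} + 28672 x - 16384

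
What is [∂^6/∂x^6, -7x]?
-42\frac{d^{5}}{dx^{5}}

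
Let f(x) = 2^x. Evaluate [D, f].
2^{x} \log{\left(2 \right)}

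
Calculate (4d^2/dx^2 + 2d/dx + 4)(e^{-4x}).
60 e^{- 4 x}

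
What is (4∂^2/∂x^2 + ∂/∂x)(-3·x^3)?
9 x \left(- x - 8\right)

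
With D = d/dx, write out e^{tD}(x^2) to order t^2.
t^{2} + 2 t x + x^{2}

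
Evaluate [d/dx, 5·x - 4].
5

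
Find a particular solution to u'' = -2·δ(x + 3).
-|x + 3|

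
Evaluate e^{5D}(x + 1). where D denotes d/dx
x + 6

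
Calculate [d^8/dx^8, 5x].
40\frac{d^{7}}{dx^{7}}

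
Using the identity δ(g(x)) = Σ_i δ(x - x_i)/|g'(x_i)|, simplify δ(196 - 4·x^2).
\frac{\delta(x - 7) + \delta(x + 7)}{56}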